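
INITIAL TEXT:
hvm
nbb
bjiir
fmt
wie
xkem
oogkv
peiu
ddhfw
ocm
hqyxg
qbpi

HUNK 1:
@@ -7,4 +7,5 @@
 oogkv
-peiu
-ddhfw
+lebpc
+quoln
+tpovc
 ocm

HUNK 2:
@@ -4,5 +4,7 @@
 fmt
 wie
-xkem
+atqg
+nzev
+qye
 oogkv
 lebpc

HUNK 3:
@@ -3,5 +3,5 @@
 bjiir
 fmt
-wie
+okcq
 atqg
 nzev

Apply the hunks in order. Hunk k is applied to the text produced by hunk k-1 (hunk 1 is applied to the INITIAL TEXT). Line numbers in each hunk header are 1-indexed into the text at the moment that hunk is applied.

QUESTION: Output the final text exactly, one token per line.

Hunk 1: at line 7 remove [peiu,ddhfw] add [lebpc,quoln,tpovc] -> 13 lines: hvm nbb bjiir fmt wie xkem oogkv lebpc quoln tpovc ocm hqyxg qbpi
Hunk 2: at line 4 remove [xkem] add [atqg,nzev,qye] -> 15 lines: hvm nbb bjiir fmt wie atqg nzev qye oogkv lebpc quoln tpovc ocm hqyxg qbpi
Hunk 3: at line 3 remove [wie] add [okcq] -> 15 lines: hvm nbb bjiir fmt okcq atqg nzev qye oogkv lebpc quoln tpovc ocm hqyxg qbpi

Answer: hvm
nbb
bjiir
fmt
okcq
atqg
nzev
qye
oogkv
lebpc
quoln
tpovc
ocm
hqyxg
qbpi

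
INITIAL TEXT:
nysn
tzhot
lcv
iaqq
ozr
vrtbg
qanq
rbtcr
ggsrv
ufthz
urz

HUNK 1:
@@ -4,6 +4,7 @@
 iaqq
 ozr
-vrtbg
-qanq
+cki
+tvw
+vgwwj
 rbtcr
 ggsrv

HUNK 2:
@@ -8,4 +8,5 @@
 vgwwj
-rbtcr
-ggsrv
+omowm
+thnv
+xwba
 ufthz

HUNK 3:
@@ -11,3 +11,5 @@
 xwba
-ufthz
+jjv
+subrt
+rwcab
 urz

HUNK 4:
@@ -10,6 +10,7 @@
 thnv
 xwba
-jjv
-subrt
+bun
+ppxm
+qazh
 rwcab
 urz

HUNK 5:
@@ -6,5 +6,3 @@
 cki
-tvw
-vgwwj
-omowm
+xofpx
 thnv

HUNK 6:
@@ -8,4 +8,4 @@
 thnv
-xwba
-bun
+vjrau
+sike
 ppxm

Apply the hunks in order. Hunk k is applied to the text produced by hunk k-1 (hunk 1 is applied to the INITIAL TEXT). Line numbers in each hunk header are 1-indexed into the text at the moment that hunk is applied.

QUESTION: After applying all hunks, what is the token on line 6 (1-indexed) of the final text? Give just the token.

Hunk 1: at line 4 remove [vrtbg,qanq] add [cki,tvw,vgwwj] -> 12 lines: nysn tzhot lcv iaqq ozr cki tvw vgwwj rbtcr ggsrv ufthz urz
Hunk 2: at line 8 remove [rbtcr,ggsrv] add [omowm,thnv,xwba] -> 13 lines: nysn tzhot lcv iaqq ozr cki tvw vgwwj omowm thnv xwba ufthz urz
Hunk 3: at line 11 remove [ufthz] add [jjv,subrt,rwcab] -> 15 lines: nysn tzhot lcv iaqq ozr cki tvw vgwwj omowm thnv xwba jjv subrt rwcab urz
Hunk 4: at line 10 remove [jjv,subrt] add [bun,ppxm,qazh] -> 16 lines: nysn tzhot lcv iaqq ozr cki tvw vgwwj omowm thnv xwba bun ppxm qazh rwcab urz
Hunk 5: at line 6 remove [tvw,vgwwj,omowm] add [xofpx] -> 14 lines: nysn tzhot lcv iaqq ozr cki xofpx thnv xwba bun ppxm qazh rwcab urz
Hunk 6: at line 8 remove [xwba,bun] add [vjrau,sike] -> 14 lines: nysn tzhot lcv iaqq ozr cki xofpx thnv vjrau sike ppxm qazh rwcab urz
Final line 6: cki

Answer: cki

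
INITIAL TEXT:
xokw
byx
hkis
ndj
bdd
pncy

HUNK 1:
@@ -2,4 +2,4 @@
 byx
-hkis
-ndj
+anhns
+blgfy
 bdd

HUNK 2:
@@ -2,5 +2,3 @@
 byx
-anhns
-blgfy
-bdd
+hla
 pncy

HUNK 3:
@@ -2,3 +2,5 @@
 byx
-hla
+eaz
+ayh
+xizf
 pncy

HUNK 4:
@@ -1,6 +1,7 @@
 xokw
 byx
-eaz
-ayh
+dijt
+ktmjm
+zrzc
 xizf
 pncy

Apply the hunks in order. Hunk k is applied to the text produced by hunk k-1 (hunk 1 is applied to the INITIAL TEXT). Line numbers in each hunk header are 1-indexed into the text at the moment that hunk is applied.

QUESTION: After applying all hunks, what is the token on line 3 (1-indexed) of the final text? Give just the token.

Hunk 1: at line 2 remove [hkis,ndj] add [anhns,blgfy] -> 6 lines: xokw byx anhns blgfy bdd pncy
Hunk 2: at line 2 remove [anhns,blgfy,bdd] add [hla] -> 4 lines: xokw byx hla pncy
Hunk 3: at line 2 remove [hla] add [eaz,ayh,xizf] -> 6 lines: xokw byx eaz ayh xizf pncy
Hunk 4: at line 1 remove [eaz,ayh] add [dijt,ktmjm,zrzc] -> 7 lines: xokw byx dijt ktmjm zrzc xizf pncy
Final line 3: dijt

Answer: dijt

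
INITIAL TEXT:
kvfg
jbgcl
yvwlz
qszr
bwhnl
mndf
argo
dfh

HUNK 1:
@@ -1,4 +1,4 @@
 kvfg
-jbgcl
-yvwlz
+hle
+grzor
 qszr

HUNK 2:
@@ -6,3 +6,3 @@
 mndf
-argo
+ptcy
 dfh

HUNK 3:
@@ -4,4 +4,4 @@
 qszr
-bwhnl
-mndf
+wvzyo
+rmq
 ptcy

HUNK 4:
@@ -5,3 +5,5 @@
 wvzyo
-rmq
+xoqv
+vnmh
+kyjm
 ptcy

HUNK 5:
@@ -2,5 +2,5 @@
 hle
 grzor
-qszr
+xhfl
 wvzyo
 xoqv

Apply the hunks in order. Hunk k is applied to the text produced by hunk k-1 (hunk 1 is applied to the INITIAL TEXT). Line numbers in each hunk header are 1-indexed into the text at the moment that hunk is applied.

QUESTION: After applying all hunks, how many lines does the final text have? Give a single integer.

Hunk 1: at line 1 remove [jbgcl,yvwlz] add [hle,grzor] -> 8 lines: kvfg hle grzor qszr bwhnl mndf argo dfh
Hunk 2: at line 6 remove [argo] add [ptcy] -> 8 lines: kvfg hle grzor qszr bwhnl mndf ptcy dfh
Hunk 3: at line 4 remove [bwhnl,mndf] add [wvzyo,rmq] -> 8 lines: kvfg hle grzor qszr wvzyo rmq ptcy dfh
Hunk 4: at line 5 remove [rmq] add [xoqv,vnmh,kyjm] -> 10 lines: kvfg hle grzor qszr wvzyo xoqv vnmh kyjm ptcy dfh
Hunk 5: at line 2 remove [qszr] add [xhfl] -> 10 lines: kvfg hle grzor xhfl wvzyo xoqv vnmh kyjm ptcy dfh
Final line count: 10

Answer: 10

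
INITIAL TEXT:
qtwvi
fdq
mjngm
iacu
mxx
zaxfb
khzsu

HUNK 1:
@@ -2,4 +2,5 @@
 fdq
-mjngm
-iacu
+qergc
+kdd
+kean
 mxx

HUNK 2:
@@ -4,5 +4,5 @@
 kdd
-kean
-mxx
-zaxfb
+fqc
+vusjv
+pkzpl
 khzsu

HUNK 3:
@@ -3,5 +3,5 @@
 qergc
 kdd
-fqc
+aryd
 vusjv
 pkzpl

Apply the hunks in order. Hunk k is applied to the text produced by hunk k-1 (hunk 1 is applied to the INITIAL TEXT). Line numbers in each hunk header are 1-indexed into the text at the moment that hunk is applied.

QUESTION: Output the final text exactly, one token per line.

Answer: qtwvi
fdq
qergc
kdd
aryd
vusjv
pkzpl
khzsu

Derivation:
Hunk 1: at line 2 remove [mjngm,iacu] add [qergc,kdd,kean] -> 8 lines: qtwvi fdq qergc kdd kean mxx zaxfb khzsu
Hunk 2: at line 4 remove [kean,mxx,zaxfb] add [fqc,vusjv,pkzpl] -> 8 lines: qtwvi fdq qergc kdd fqc vusjv pkzpl khzsu
Hunk 3: at line 3 remove [fqc] add [aryd] -> 8 lines: qtwvi fdq qergc kdd aryd vusjv pkzpl khzsu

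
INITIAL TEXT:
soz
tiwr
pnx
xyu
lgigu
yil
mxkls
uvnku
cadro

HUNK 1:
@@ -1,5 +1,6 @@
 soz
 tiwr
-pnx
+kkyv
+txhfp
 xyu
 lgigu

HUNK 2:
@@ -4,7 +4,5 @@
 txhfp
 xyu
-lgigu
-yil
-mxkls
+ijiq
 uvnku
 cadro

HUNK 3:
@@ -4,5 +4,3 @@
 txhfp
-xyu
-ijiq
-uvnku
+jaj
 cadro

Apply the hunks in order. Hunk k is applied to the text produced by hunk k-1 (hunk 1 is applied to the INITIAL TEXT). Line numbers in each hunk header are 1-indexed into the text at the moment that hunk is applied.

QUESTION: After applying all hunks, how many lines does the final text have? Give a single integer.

Answer: 6

Derivation:
Hunk 1: at line 1 remove [pnx] add [kkyv,txhfp] -> 10 lines: soz tiwr kkyv txhfp xyu lgigu yil mxkls uvnku cadro
Hunk 2: at line 4 remove [lgigu,yil,mxkls] add [ijiq] -> 8 lines: soz tiwr kkyv txhfp xyu ijiq uvnku cadro
Hunk 3: at line 4 remove [xyu,ijiq,uvnku] add [jaj] -> 6 lines: soz tiwr kkyv txhfp jaj cadro
Final line count: 6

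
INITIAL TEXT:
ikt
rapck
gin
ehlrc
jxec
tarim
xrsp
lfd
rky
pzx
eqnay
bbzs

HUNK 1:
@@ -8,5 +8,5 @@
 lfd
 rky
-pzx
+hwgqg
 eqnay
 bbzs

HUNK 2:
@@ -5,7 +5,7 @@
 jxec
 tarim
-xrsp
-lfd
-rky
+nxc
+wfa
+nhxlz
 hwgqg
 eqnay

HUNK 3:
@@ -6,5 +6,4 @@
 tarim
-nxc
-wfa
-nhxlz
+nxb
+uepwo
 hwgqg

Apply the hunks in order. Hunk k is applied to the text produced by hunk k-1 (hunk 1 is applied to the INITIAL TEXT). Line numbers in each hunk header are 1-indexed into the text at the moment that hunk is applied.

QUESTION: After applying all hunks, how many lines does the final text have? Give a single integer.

Hunk 1: at line 8 remove [pzx] add [hwgqg] -> 12 lines: ikt rapck gin ehlrc jxec tarim xrsp lfd rky hwgqg eqnay bbzs
Hunk 2: at line 5 remove [xrsp,lfd,rky] add [nxc,wfa,nhxlz] -> 12 lines: ikt rapck gin ehlrc jxec tarim nxc wfa nhxlz hwgqg eqnay bbzs
Hunk 3: at line 6 remove [nxc,wfa,nhxlz] add [nxb,uepwo] -> 11 lines: ikt rapck gin ehlrc jxec tarim nxb uepwo hwgqg eqnay bbzs
Final line count: 11

Answer: 11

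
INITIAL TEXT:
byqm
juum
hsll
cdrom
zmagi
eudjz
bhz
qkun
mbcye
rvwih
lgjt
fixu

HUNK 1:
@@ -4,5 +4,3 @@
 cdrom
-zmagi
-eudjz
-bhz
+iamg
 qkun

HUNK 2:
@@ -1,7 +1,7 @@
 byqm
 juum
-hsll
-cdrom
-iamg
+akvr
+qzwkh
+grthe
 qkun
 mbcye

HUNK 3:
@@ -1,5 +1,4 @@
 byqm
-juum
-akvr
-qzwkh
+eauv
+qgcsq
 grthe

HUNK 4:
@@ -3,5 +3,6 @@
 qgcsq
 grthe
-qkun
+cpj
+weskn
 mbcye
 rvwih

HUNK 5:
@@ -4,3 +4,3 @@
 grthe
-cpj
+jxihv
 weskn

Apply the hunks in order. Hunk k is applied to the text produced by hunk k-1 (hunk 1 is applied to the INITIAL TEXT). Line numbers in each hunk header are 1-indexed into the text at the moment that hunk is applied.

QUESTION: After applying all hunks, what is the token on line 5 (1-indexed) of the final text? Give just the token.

Answer: jxihv

Derivation:
Hunk 1: at line 4 remove [zmagi,eudjz,bhz] add [iamg] -> 10 lines: byqm juum hsll cdrom iamg qkun mbcye rvwih lgjt fixu
Hunk 2: at line 1 remove [hsll,cdrom,iamg] add [akvr,qzwkh,grthe] -> 10 lines: byqm juum akvr qzwkh grthe qkun mbcye rvwih lgjt fixu
Hunk 3: at line 1 remove [juum,akvr,qzwkh] add [eauv,qgcsq] -> 9 lines: byqm eauv qgcsq grthe qkun mbcye rvwih lgjt fixu
Hunk 4: at line 3 remove [qkun] add [cpj,weskn] -> 10 lines: byqm eauv qgcsq grthe cpj weskn mbcye rvwih lgjt fixu
Hunk 5: at line 4 remove [cpj] add [jxihv] -> 10 lines: byqm eauv qgcsq grthe jxihv weskn mbcye rvwih lgjt fixu
Final line 5: jxihv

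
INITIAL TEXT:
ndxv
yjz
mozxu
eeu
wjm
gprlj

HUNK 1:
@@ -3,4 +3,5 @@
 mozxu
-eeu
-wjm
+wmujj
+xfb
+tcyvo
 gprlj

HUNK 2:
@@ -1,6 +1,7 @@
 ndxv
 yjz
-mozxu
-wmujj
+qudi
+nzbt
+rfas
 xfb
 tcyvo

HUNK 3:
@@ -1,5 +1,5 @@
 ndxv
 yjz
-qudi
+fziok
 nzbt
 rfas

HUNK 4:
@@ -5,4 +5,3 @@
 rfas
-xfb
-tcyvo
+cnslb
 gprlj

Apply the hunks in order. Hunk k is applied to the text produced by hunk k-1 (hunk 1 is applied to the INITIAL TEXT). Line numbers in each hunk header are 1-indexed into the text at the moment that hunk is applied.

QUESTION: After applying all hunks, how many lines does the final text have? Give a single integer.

Hunk 1: at line 3 remove [eeu,wjm] add [wmujj,xfb,tcyvo] -> 7 lines: ndxv yjz mozxu wmujj xfb tcyvo gprlj
Hunk 2: at line 1 remove [mozxu,wmujj] add [qudi,nzbt,rfas] -> 8 lines: ndxv yjz qudi nzbt rfas xfb tcyvo gprlj
Hunk 3: at line 1 remove [qudi] add [fziok] -> 8 lines: ndxv yjz fziok nzbt rfas xfb tcyvo gprlj
Hunk 4: at line 5 remove [xfb,tcyvo] add [cnslb] -> 7 lines: ndxv yjz fziok nzbt rfas cnslb gprlj
Final line count: 7

Answer: 7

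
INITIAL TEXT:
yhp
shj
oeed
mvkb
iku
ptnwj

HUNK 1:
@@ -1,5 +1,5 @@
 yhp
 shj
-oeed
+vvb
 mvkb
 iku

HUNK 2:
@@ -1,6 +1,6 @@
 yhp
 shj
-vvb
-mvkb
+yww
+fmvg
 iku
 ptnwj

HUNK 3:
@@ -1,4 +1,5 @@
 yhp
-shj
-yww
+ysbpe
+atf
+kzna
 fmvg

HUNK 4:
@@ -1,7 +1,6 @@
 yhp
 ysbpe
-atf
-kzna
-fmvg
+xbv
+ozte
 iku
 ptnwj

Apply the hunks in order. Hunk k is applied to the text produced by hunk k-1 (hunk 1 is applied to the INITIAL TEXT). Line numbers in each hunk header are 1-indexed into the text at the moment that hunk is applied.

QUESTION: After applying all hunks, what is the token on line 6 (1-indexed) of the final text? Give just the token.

Answer: ptnwj

Derivation:
Hunk 1: at line 1 remove [oeed] add [vvb] -> 6 lines: yhp shj vvb mvkb iku ptnwj
Hunk 2: at line 1 remove [vvb,mvkb] add [yww,fmvg] -> 6 lines: yhp shj yww fmvg iku ptnwj
Hunk 3: at line 1 remove [shj,yww] add [ysbpe,atf,kzna] -> 7 lines: yhp ysbpe atf kzna fmvg iku ptnwj
Hunk 4: at line 1 remove [atf,kzna,fmvg] add [xbv,ozte] -> 6 lines: yhp ysbpe xbv ozte iku ptnwj
Final line 6: ptnwj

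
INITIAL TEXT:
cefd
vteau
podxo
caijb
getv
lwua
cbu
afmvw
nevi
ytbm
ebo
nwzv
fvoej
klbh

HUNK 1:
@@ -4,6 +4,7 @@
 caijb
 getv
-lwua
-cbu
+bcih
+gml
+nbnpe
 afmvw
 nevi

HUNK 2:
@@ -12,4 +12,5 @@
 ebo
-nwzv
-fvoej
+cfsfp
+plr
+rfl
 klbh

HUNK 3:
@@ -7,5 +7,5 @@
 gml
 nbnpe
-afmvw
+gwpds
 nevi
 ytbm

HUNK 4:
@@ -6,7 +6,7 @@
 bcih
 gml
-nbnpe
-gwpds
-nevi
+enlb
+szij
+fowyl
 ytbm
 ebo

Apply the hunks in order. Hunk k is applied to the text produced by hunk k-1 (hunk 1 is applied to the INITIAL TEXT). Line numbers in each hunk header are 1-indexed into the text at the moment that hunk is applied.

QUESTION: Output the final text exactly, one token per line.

Answer: cefd
vteau
podxo
caijb
getv
bcih
gml
enlb
szij
fowyl
ytbm
ebo
cfsfp
plr
rfl
klbh

Derivation:
Hunk 1: at line 4 remove [lwua,cbu] add [bcih,gml,nbnpe] -> 15 lines: cefd vteau podxo caijb getv bcih gml nbnpe afmvw nevi ytbm ebo nwzv fvoej klbh
Hunk 2: at line 12 remove [nwzv,fvoej] add [cfsfp,plr,rfl] -> 16 lines: cefd vteau podxo caijb getv bcih gml nbnpe afmvw nevi ytbm ebo cfsfp plr rfl klbh
Hunk 3: at line 7 remove [afmvw] add [gwpds] -> 16 lines: cefd vteau podxo caijb getv bcih gml nbnpe gwpds nevi ytbm ebo cfsfp plr rfl klbh
Hunk 4: at line 6 remove [nbnpe,gwpds,nevi] add [enlb,szij,fowyl] -> 16 lines: cefd vteau podxo caijb getv bcih gml enlb szij fowyl ytbm ebo cfsfp plr rfl klbh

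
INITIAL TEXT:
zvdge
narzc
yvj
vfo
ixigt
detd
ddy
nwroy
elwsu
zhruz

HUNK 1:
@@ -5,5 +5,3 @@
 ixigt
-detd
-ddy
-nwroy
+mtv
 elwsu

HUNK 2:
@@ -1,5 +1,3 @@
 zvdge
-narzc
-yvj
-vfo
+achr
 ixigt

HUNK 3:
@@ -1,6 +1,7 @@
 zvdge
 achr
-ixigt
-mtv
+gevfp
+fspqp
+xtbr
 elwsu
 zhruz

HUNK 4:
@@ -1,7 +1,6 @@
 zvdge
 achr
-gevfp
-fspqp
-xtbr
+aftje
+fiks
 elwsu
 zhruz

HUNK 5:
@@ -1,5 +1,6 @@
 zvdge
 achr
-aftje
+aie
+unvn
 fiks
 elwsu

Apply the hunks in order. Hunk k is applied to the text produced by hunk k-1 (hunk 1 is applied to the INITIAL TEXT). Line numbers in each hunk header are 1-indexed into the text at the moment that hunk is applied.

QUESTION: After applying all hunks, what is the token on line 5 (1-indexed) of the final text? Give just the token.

Answer: fiks

Derivation:
Hunk 1: at line 5 remove [detd,ddy,nwroy] add [mtv] -> 8 lines: zvdge narzc yvj vfo ixigt mtv elwsu zhruz
Hunk 2: at line 1 remove [narzc,yvj,vfo] add [achr] -> 6 lines: zvdge achr ixigt mtv elwsu zhruz
Hunk 3: at line 1 remove [ixigt,mtv] add [gevfp,fspqp,xtbr] -> 7 lines: zvdge achr gevfp fspqp xtbr elwsu zhruz
Hunk 4: at line 1 remove [gevfp,fspqp,xtbr] add [aftje,fiks] -> 6 lines: zvdge achr aftje fiks elwsu zhruz
Hunk 5: at line 1 remove [aftje] add [aie,unvn] -> 7 lines: zvdge achr aie unvn fiks elwsu zhruz
Final line 5: fiks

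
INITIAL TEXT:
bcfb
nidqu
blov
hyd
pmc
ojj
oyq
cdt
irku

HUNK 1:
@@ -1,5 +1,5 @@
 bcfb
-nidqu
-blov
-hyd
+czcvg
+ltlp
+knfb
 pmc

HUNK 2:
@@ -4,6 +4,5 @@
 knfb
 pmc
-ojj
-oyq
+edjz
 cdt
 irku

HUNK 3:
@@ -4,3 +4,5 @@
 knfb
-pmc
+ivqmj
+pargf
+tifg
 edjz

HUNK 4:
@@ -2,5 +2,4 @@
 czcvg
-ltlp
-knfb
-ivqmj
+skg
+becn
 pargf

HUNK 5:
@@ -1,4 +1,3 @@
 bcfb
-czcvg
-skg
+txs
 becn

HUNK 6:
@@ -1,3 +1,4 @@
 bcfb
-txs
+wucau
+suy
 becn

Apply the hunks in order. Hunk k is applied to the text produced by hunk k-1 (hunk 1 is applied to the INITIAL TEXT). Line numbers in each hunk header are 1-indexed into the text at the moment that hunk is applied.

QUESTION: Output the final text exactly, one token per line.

Hunk 1: at line 1 remove [nidqu,blov,hyd] add [czcvg,ltlp,knfb] -> 9 lines: bcfb czcvg ltlp knfb pmc ojj oyq cdt irku
Hunk 2: at line 4 remove [ojj,oyq] add [edjz] -> 8 lines: bcfb czcvg ltlp knfb pmc edjz cdt irku
Hunk 3: at line 4 remove [pmc] add [ivqmj,pargf,tifg] -> 10 lines: bcfb czcvg ltlp knfb ivqmj pargf tifg edjz cdt irku
Hunk 4: at line 2 remove [ltlp,knfb,ivqmj] add [skg,becn] -> 9 lines: bcfb czcvg skg becn pargf tifg edjz cdt irku
Hunk 5: at line 1 remove [czcvg,skg] add [txs] -> 8 lines: bcfb txs becn pargf tifg edjz cdt irku
Hunk 6: at line 1 remove [txs] add [wucau,suy] -> 9 lines: bcfb wucau suy becn pargf tifg edjz cdt irku

Answer: bcfb
wucau
suy
becn
pargf
tifg
edjz
cdt
irku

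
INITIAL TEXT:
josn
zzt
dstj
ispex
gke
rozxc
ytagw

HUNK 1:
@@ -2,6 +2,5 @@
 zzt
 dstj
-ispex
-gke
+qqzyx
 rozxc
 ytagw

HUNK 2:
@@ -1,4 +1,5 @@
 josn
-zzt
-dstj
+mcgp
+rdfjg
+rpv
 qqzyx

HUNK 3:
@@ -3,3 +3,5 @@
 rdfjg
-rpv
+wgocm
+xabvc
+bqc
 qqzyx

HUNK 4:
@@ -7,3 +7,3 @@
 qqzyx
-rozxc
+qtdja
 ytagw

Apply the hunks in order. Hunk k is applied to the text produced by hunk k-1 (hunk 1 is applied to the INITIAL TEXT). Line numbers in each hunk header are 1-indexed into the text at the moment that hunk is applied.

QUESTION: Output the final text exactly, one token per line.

Answer: josn
mcgp
rdfjg
wgocm
xabvc
bqc
qqzyx
qtdja
ytagw

Derivation:
Hunk 1: at line 2 remove [ispex,gke] add [qqzyx] -> 6 lines: josn zzt dstj qqzyx rozxc ytagw
Hunk 2: at line 1 remove [zzt,dstj] add [mcgp,rdfjg,rpv] -> 7 lines: josn mcgp rdfjg rpv qqzyx rozxc ytagw
Hunk 3: at line 3 remove [rpv] add [wgocm,xabvc,bqc] -> 9 lines: josn mcgp rdfjg wgocm xabvc bqc qqzyx rozxc ytagw
Hunk 4: at line 7 remove [rozxc] add [qtdja] -> 9 lines: josn mcgp rdfjg wgocm xabvc bqc qqzyx qtdja ytagw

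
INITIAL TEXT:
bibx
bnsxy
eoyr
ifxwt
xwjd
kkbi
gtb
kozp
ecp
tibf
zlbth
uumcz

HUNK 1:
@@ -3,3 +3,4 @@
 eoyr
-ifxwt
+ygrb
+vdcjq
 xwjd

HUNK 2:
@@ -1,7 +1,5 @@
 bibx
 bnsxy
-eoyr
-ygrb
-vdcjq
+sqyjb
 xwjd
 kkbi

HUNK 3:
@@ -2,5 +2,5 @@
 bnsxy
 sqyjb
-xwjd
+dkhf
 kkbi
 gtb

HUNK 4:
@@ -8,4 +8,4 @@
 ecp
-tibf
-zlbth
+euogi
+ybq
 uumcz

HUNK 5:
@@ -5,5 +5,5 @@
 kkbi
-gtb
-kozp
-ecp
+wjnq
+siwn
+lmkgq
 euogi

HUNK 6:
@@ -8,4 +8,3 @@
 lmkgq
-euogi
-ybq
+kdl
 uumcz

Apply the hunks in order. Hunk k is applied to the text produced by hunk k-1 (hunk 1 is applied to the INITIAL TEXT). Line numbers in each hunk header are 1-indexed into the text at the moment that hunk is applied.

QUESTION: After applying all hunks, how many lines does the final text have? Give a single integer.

Hunk 1: at line 3 remove [ifxwt] add [ygrb,vdcjq] -> 13 lines: bibx bnsxy eoyr ygrb vdcjq xwjd kkbi gtb kozp ecp tibf zlbth uumcz
Hunk 2: at line 1 remove [eoyr,ygrb,vdcjq] add [sqyjb] -> 11 lines: bibx bnsxy sqyjb xwjd kkbi gtb kozp ecp tibf zlbth uumcz
Hunk 3: at line 2 remove [xwjd] add [dkhf] -> 11 lines: bibx bnsxy sqyjb dkhf kkbi gtb kozp ecp tibf zlbth uumcz
Hunk 4: at line 8 remove [tibf,zlbth] add [euogi,ybq] -> 11 lines: bibx bnsxy sqyjb dkhf kkbi gtb kozp ecp euogi ybq uumcz
Hunk 5: at line 5 remove [gtb,kozp,ecp] add [wjnq,siwn,lmkgq] -> 11 lines: bibx bnsxy sqyjb dkhf kkbi wjnq siwn lmkgq euogi ybq uumcz
Hunk 6: at line 8 remove [euogi,ybq] add [kdl] -> 10 lines: bibx bnsxy sqyjb dkhf kkbi wjnq siwn lmkgq kdl uumcz
Final line count: 10

Answer: 10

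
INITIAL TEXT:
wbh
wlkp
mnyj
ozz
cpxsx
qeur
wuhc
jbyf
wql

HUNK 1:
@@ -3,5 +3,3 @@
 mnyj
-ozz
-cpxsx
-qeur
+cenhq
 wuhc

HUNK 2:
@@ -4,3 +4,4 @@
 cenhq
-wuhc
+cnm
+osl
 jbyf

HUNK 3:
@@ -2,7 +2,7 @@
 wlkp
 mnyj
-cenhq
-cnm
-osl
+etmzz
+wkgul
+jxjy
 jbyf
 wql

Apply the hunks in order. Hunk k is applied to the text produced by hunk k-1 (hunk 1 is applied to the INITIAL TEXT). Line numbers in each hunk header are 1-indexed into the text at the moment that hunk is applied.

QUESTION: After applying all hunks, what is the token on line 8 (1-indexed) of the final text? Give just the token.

Hunk 1: at line 3 remove [ozz,cpxsx,qeur] add [cenhq] -> 7 lines: wbh wlkp mnyj cenhq wuhc jbyf wql
Hunk 2: at line 4 remove [wuhc] add [cnm,osl] -> 8 lines: wbh wlkp mnyj cenhq cnm osl jbyf wql
Hunk 3: at line 2 remove [cenhq,cnm,osl] add [etmzz,wkgul,jxjy] -> 8 lines: wbh wlkp mnyj etmzz wkgul jxjy jbyf wql
Final line 8: wql

Answer: wql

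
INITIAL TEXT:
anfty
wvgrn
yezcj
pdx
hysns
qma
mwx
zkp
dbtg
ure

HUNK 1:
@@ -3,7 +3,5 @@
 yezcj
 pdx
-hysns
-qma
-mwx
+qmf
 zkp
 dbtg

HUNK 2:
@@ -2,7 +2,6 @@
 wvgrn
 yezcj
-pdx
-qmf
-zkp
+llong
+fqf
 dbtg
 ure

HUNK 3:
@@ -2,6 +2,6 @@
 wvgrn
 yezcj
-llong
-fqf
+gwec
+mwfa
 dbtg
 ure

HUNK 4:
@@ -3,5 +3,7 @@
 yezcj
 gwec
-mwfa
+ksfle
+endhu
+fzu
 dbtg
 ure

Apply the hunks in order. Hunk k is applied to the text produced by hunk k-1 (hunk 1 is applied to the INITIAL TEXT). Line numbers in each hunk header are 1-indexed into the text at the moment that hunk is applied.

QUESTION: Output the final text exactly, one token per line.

Answer: anfty
wvgrn
yezcj
gwec
ksfle
endhu
fzu
dbtg
ure

Derivation:
Hunk 1: at line 3 remove [hysns,qma,mwx] add [qmf] -> 8 lines: anfty wvgrn yezcj pdx qmf zkp dbtg ure
Hunk 2: at line 2 remove [pdx,qmf,zkp] add [llong,fqf] -> 7 lines: anfty wvgrn yezcj llong fqf dbtg ure
Hunk 3: at line 2 remove [llong,fqf] add [gwec,mwfa] -> 7 lines: anfty wvgrn yezcj gwec mwfa dbtg ure
Hunk 4: at line 3 remove [mwfa] add [ksfle,endhu,fzu] -> 9 lines: anfty wvgrn yezcj gwec ksfle endhu fzu dbtg ure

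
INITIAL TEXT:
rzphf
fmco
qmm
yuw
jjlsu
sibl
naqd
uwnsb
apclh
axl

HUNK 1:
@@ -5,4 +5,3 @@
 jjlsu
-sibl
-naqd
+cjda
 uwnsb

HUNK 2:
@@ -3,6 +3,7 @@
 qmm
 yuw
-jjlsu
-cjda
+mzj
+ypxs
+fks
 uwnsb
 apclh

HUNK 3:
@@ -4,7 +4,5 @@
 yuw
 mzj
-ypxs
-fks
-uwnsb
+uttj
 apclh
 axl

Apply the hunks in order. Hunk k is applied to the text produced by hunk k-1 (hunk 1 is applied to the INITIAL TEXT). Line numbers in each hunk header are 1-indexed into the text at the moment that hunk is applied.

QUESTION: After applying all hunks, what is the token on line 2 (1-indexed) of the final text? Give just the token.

Answer: fmco

Derivation:
Hunk 1: at line 5 remove [sibl,naqd] add [cjda] -> 9 lines: rzphf fmco qmm yuw jjlsu cjda uwnsb apclh axl
Hunk 2: at line 3 remove [jjlsu,cjda] add [mzj,ypxs,fks] -> 10 lines: rzphf fmco qmm yuw mzj ypxs fks uwnsb apclh axl
Hunk 3: at line 4 remove [ypxs,fks,uwnsb] add [uttj] -> 8 lines: rzphf fmco qmm yuw mzj uttj apclh axl
Final line 2: fmco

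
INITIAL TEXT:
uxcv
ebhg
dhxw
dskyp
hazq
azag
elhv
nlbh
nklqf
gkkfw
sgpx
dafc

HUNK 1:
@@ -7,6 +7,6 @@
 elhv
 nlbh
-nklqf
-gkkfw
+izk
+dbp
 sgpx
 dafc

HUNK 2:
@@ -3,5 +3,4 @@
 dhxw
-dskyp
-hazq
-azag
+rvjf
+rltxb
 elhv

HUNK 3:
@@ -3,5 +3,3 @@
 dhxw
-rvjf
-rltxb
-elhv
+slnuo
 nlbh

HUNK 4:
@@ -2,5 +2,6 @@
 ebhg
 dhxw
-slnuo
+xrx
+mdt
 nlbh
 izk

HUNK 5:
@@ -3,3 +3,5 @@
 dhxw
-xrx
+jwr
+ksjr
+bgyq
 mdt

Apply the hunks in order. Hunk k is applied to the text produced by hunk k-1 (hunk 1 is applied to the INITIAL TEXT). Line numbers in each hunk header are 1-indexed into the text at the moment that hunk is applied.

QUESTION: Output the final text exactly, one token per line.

Answer: uxcv
ebhg
dhxw
jwr
ksjr
bgyq
mdt
nlbh
izk
dbp
sgpx
dafc

Derivation:
Hunk 1: at line 7 remove [nklqf,gkkfw] add [izk,dbp] -> 12 lines: uxcv ebhg dhxw dskyp hazq azag elhv nlbh izk dbp sgpx dafc
Hunk 2: at line 3 remove [dskyp,hazq,azag] add [rvjf,rltxb] -> 11 lines: uxcv ebhg dhxw rvjf rltxb elhv nlbh izk dbp sgpx dafc
Hunk 3: at line 3 remove [rvjf,rltxb,elhv] add [slnuo] -> 9 lines: uxcv ebhg dhxw slnuo nlbh izk dbp sgpx dafc
Hunk 4: at line 2 remove [slnuo] add [xrx,mdt] -> 10 lines: uxcv ebhg dhxw xrx mdt nlbh izk dbp sgpx dafc
Hunk 5: at line 3 remove [xrx] add [jwr,ksjr,bgyq] -> 12 lines: uxcv ebhg dhxw jwr ksjr bgyq mdt nlbh izk dbp sgpx dafc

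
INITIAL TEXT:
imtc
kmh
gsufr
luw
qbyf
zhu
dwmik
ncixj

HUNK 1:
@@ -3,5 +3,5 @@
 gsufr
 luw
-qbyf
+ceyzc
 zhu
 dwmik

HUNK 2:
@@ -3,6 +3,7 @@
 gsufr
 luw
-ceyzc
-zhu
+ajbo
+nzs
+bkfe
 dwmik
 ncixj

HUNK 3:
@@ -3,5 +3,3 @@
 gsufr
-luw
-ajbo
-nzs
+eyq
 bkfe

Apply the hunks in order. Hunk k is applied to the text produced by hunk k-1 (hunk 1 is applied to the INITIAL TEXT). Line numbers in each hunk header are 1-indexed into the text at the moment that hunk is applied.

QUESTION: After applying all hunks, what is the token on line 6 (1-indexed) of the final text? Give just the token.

Hunk 1: at line 3 remove [qbyf] add [ceyzc] -> 8 lines: imtc kmh gsufr luw ceyzc zhu dwmik ncixj
Hunk 2: at line 3 remove [ceyzc,zhu] add [ajbo,nzs,bkfe] -> 9 lines: imtc kmh gsufr luw ajbo nzs bkfe dwmik ncixj
Hunk 3: at line 3 remove [luw,ajbo,nzs] add [eyq] -> 7 lines: imtc kmh gsufr eyq bkfe dwmik ncixj
Final line 6: dwmik

Answer: dwmik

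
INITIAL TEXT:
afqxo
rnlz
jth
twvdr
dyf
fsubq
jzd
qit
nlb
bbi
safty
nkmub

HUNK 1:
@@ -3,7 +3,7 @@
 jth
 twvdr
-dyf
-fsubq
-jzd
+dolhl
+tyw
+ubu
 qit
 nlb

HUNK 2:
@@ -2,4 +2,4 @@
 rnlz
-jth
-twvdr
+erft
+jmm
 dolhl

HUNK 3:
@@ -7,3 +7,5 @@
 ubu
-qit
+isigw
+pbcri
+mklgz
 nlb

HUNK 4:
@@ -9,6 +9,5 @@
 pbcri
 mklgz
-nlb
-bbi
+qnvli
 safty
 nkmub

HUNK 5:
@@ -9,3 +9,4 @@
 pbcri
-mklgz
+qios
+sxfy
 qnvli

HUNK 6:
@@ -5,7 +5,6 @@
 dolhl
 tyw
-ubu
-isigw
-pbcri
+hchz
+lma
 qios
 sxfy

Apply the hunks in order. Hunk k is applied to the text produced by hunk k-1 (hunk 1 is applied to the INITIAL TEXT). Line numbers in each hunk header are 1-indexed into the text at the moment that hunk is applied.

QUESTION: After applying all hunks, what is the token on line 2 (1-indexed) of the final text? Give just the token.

Answer: rnlz

Derivation:
Hunk 1: at line 3 remove [dyf,fsubq,jzd] add [dolhl,tyw,ubu] -> 12 lines: afqxo rnlz jth twvdr dolhl tyw ubu qit nlb bbi safty nkmub
Hunk 2: at line 2 remove [jth,twvdr] add [erft,jmm] -> 12 lines: afqxo rnlz erft jmm dolhl tyw ubu qit nlb bbi safty nkmub
Hunk 3: at line 7 remove [qit] add [isigw,pbcri,mklgz] -> 14 lines: afqxo rnlz erft jmm dolhl tyw ubu isigw pbcri mklgz nlb bbi safty nkmub
Hunk 4: at line 9 remove [nlb,bbi] add [qnvli] -> 13 lines: afqxo rnlz erft jmm dolhl tyw ubu isigw pbcri mklgz qnvli safty nkmub
Hunk 5: at line 9 remove [mklgz] add [qios,sxfy] -> 14 lines: afqxo rnlz erft jmm dolhl tyw ubu isigw pbcri qios sxfy qnvli safty nkmub
Hunk 6: at line 5 remove [ubu,isigw,pbcri] add [hchz,lma] -> 13 lines: afqxo rnlz erft jmm dolhl tyw hchz lma qios sxfy qnvli safty nkmub
Final line 2: rnlz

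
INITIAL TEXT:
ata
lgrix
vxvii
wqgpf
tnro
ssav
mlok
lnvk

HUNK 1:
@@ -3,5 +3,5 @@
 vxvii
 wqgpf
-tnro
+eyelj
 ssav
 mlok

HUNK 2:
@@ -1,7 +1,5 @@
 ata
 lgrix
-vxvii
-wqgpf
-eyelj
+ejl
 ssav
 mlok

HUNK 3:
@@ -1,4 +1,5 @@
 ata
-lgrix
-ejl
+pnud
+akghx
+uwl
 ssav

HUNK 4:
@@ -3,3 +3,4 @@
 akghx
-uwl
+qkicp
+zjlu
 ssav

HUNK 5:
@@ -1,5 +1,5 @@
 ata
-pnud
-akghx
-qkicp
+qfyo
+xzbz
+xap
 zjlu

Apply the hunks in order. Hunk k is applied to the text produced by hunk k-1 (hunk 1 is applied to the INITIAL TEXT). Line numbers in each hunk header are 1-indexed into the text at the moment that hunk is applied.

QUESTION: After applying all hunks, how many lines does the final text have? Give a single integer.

Answer: 8

Derivation:
Hunk 1: at line 3 remove [tnro] add [eyelj] -> 8 lines: ata lgrix vxvii wqgpf eyelj ssav mlok lnvk
Hunk 2: at line 1 remove [vxvii,wqgpf,eyelj] add [ejl] -> 6 lines: ata lgrix ejl ssav mlok lnvk
Hunk 3: at line 1 remove [lgrix,ejl] add [pnud,akghx,uwl] -> 7 lines: ata pnud akghx uwl ssav mlok lnvk
Hunk 4: at line 3 remove [uwl] add [qkicp,zjlu] -> 8 lines: ata pnud akghx qkicp zjlu ssav mlok lnvk
Hunk 5: at line 1 remove [pnud,akghx,qkicp] add [qfyo,xzbz,xap] -> 8 lines: ata qfyo xzbz xap zjlu ssav mlok lnvk
Final line count: 8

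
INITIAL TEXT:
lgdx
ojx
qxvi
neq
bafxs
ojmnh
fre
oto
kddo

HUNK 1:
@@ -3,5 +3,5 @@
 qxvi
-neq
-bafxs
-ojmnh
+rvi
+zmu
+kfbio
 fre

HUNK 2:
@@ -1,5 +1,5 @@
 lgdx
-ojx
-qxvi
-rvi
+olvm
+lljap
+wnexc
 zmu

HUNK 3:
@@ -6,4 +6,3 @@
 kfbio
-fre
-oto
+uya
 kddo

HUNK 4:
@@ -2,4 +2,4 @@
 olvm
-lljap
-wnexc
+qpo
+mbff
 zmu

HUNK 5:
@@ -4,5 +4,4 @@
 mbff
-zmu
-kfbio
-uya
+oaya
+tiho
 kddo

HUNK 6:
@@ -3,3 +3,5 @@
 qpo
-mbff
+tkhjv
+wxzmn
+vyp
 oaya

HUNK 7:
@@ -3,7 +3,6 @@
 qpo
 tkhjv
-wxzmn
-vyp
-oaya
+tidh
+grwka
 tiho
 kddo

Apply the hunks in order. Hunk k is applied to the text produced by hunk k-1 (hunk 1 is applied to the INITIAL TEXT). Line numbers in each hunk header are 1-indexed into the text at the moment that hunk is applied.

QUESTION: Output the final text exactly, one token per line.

Hunk 1: at line 3 remove [neq,bafxs,ojmnh] add [rvi,zmu,kfbio] -> 9 lines: lgdx ojx qxvi rvi zmu kfbio fre oto kddo
Hunk 2: at line 1 remove [ojx,qxvi,rvi] add [olvm,lljap,wnexc] -> 9 lines: lgdx olvm lljap wnexc zmu kfbio fre oto kddo
Hunk 3: at line 6 remove [fre,oto] add [uya] -> 8 lines: lgdx olvm lljap wnexc zmu kfbio uya kddo
Hunk 4: at line 2 remove [lljap,wnexc] add [qpo,mbff] -> 8 lines: lgdx olvm qpo mbff zmu kfbio uya kddo
Hunk 5: at line 4 remove [zmu,kfbio,uya] add [oaya,tiho] -> 7 lines: lgdx olvm qpo mbff oaya tiho kddo
Hunk 6: at line 3 remove [mbff] add [tkhjv,wxzmn,vyp] -> 9 lines: lgdx olvm qpo tkhjv wxzmn vyp oaya tiho kddo
Hunk 7: at line 3 remove [wxzmn,vyp,oaya] add [tidh,grwka] -> 8 lines: lgdx olvm qpo tkhjv tidh grwka tiho kddo

Answer: lgdx
olvm
qpo
tkhjv
tidh
grwka
tiho
kddo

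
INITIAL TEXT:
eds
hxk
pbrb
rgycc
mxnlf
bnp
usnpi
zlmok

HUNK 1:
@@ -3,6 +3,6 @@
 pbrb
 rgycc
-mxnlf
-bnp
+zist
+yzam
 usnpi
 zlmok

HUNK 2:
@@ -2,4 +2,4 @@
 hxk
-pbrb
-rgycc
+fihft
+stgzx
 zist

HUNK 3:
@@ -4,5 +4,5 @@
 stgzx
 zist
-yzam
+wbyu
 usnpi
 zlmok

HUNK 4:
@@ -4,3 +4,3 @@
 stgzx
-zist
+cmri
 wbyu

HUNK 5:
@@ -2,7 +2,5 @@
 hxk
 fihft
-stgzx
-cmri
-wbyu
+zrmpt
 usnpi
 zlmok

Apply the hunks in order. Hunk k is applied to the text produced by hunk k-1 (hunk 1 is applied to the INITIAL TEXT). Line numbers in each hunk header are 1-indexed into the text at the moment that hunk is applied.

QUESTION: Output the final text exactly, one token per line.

Answer: eds
hxk
fihft
zrmpt
usnpi
zlmok

Derivation:
Hunk 1: at line 3 remove [mxnlf,bnp] add [zist,yzam] -> 8 lines: eds hxk pbrb rgycc zist yzam usnpi zlmok
Hunk 2: at line 2 remove [pbrb,rgycc] add [fihft,stgzx] -> 8 lines: eds hxk fihft stgzx zist yzam usnpi zlmok
Hunk 3: at line 4 remove [yzam] add [wbyu] -> 8 lines: eds hxk fihft stgzx zist wbyu usnpi zlmok
Hunk 4: at line 4 remove [zist] add [cmri] -> 8 lines: eds hxk fihft stgzx cmri wbyu usnpi zlmok
Hunk 5: at line 2 remove [stgzx,cmri,wbyu] add [zrmpt] -> 6 lines: eds hxk fihft zrmpt usnpi zlmok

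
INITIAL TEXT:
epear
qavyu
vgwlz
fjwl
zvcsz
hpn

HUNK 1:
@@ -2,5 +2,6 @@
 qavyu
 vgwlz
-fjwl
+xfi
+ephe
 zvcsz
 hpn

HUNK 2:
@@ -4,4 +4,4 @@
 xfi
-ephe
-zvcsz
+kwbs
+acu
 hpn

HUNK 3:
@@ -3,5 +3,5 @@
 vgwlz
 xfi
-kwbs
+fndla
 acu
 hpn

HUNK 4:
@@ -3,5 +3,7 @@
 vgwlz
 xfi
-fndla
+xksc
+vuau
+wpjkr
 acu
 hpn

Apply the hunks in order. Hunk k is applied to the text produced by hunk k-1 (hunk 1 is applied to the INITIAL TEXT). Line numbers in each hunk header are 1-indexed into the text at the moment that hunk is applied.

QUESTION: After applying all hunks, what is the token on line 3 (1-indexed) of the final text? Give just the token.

Hunk 1: at line 2 remove [fjwl] add [xfi,ephe] -> 7 lines: epear qavyu vgwlz xfi ephe zvcsz hpn
Hunk 2: at line 4 remove [ephe,zvcsz] add [kwbs,acu] -> 7 lines: epear qavyu vgwlz xfi kwbs acu hpn
Hunk 3: at line 3 remove [kwbs] add [fndla] -> 7 lines: epear qavyu vgwlz xfi fndla acu hpn
Hunk 4: at line 3 remove [fndla] add [xksc,vuau,wpjkr] -> 9 lines: epear qavyu vgwlz xfi xksc vuau wpjkr acu hpn
Final line 3: vgwlz

Answer: vgwlz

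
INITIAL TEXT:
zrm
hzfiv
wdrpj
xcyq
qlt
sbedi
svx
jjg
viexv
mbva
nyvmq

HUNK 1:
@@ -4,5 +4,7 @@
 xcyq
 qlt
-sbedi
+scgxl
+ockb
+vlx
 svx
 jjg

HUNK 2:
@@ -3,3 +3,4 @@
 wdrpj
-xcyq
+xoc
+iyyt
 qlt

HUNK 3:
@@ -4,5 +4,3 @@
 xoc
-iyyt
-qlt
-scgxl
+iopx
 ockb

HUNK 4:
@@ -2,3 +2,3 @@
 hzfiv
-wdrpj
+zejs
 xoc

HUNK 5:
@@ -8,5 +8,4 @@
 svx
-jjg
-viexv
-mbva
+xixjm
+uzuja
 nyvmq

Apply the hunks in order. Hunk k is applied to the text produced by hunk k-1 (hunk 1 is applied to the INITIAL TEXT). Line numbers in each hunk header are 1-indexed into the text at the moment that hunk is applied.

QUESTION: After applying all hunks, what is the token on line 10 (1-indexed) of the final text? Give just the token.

Hunk 1: at line 4 remove [sbedi] add [scgxl,ockb,vlx] -> 13 lines: zrm hzfiv wdrpj xcyq qlt scgxl ockb vlx svx jjg viexv mbva nyvmq
Hunk 2: at line 3 remove [xcyq] add [xoc,iyyt] -> 14 lines: zrm hzfiv wdrpj xoc iyyt qlt scgxl ockb vlx svx jjg viexv mbva nyvmq
Hunk 3: at line 4 remove [iyyt,qlt,scgxl] add [iopx] -> 12 lines: zrm hzfiv wdrpj xoc iopx ockb vlx svx jjg viexv mbva nyvmq
Hunk 4: at line 2 remove [wdrpj] add [zejs] -> 12 lines: zrm hzfiv zejs xoc iopx ockb vlx svx jjg viexv mbva nyvmq
Hunk 5: at line 8 remove [jjg,viexv,mbva] add [xixjm,uzuja] -> 11 lines: zrm hzfiv zejs xoc iopx ockb vlx svx xixjm uzuja nyvmq
Final line 10: uzuja

Answer: uzuja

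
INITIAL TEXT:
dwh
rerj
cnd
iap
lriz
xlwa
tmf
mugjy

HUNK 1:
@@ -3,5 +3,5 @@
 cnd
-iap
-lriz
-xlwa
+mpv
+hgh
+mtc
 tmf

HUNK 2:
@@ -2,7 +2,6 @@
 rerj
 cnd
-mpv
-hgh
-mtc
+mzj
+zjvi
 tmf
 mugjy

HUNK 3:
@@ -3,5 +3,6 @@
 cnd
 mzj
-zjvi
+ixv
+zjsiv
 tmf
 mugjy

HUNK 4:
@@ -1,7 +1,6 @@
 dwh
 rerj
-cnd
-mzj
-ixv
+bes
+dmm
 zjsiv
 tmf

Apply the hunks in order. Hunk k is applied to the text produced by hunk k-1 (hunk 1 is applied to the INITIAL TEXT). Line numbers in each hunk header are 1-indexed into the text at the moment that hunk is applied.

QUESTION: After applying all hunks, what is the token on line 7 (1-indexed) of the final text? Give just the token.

Answer: mugjy

Derivation:
Hunk 1: at line 3 remove [iap,lriz,xlwa] add [mpv,hgh,mtc] -> 8 lines: dwh rerj cnd mpv hgh mtc tmf mugjy
Hunk 2: at line 2 remove [mpv,hgh,mtc] add [mzj,zjvi] -> 7 lines: dwh rerj cnd mzj zjvi tmf mugjy
Hunk 3: at line 3 remove [zjvi] add [ixv,zjsiv] -> 8 lines: dwh rerj cnd mzj ixv zjsiv tmf mugjy
Hunk 4: at line 1 remove [cnd,mzj,ixv] add [bes,dmm] -> 7 lines: dwh rerj bes dmm zjsiv tmf mugjy
Final line 7: mugjy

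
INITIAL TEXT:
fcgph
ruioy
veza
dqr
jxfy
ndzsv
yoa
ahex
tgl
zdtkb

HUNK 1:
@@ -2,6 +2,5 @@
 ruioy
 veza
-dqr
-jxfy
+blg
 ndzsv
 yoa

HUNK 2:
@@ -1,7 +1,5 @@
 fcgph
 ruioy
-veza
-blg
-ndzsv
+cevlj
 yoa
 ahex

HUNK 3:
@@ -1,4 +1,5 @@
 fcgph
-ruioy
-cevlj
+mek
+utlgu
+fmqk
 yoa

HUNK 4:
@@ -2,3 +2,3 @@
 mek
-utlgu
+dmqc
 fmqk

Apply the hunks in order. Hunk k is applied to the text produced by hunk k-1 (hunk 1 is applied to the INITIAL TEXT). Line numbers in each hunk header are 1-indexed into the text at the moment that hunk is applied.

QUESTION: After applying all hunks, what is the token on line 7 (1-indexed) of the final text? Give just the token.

Hunk 1: at line 2 remove [dqr,jxfy] add [blg] -> 9 lines: fcgph ruioy veza blg ndzsv yoa ahex tgl zdtkb
Hunk 2: at line 1 remove [veza,blg,ndzsv] add [cevlj] -> 7 lines: fcgph ruioy cevlj yoa ahex tgl zdtkb
Hunk 3: at line 1 remove [ruioy,cevlj] add [mek,utlgu,fmqk] -> 8 lines: fcgph mek utlgu fmqk yoa ahex tgl zdtkb
Hunk 4: at line 2 remove [utlgu] add [dmqc] -> 8 lines: fcgph mek dmqc fmqk yoa ahex tgl zdtkb
Final line 7: tgl

Answer: tgl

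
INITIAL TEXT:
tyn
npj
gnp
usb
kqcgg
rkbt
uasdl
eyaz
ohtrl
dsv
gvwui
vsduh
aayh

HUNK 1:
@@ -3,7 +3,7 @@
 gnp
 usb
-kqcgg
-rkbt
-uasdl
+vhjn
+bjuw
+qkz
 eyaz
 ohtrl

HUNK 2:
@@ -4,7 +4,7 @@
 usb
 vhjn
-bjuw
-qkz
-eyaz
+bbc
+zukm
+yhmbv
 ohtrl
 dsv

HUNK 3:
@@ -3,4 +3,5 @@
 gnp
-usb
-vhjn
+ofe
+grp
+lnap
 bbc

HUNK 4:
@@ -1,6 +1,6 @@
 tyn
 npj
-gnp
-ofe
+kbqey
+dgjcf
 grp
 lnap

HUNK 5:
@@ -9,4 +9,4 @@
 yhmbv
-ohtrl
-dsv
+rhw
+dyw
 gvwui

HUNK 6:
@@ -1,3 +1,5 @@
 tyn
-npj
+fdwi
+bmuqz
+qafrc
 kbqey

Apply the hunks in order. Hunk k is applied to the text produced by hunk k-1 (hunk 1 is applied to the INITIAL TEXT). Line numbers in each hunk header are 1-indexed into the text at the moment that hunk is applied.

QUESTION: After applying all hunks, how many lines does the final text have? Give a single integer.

Answer: 16

Derivation:
Hunk 1: at line 3 remove [kqcgg,rkbt,uasdl] add [vhjn,bjuw,qkz] -> 13 lines: tyn npj gnp usb vhjn bjuw qkz eyaz ohtrl dsv gvwui vsduh aayh
Hunk 2: at line 4 remove [bjuw,qkz,eyaz] add [bbc,zukm,yhmbv] -> 13 lines: tyn npj gnp usb vhjn bbc zukm yhmbv ohtrl dsv gvwui vsduh aayh
Hunk 3: at line 3 remove [usb,vhjn] add [ofe,grp,lnap] -> 14 lines: tyn npj gnp ofe grp lnap bbc zukm yhmbv ohtrl dsv gvwui vsduh aayh
Hunk 4: at line 1 remove [gnp,ofe] add [kbqey,dgjcf] -> 14 lines: tyn npj kbqey dgjcf grp lnap bbc zukm yhmbv ohtrl dsv gvwui vsduh aayh
Hunk 5: at line 9 remove [ohtrl,dsv] add [rhw,dyw] -> 14 lines: tyn npj kbqey dgjcf grp lnap bbc zukm yhmbv rhw dyw gvwui vsduh aayh
Hunk 6: at line 1 remove [npj] add [fdwi,bmuqz,qafrc] -> 16 lines: tyn fdwi bmuqz qafrc kbqey dgjcf grp lnap bbc zukm yhmbv rhw dyw gvwui vsduh aayh
Final line count: 16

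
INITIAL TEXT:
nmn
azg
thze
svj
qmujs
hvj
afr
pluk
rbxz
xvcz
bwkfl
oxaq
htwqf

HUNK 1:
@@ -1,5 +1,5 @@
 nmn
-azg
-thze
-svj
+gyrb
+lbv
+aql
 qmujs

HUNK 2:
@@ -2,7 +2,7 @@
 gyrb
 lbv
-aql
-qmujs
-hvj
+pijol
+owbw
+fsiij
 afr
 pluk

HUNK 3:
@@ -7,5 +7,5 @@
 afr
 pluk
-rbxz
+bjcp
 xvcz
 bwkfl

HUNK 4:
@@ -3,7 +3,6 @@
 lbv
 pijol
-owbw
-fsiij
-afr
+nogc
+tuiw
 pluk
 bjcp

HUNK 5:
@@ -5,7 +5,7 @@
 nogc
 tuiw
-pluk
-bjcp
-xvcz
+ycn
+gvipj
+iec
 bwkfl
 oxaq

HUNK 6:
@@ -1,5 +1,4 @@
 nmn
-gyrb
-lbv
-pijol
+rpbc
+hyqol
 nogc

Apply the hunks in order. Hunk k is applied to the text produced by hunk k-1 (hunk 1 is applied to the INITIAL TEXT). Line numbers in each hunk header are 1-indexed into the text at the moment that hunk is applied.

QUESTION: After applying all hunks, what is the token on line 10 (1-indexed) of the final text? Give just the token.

Answer: oxaq

Derivation:
Hunk 1: at line 1 remove [azg,thze,svj] add [gyrb,lbv,aql] -> 13 lines: nmn gyrb lbv aql qmujs hvj afr pluk rbxz xvcz bwkfl oxaq htwqf
Hunk 2: at line 2 remove [aql,qmujs,hvj] add [pijol,owbw,fsiij] -> 13 lines: nmn gyrb lbv pijol owbw fsiij afr pluk rbxz xvcz bwkfl oxaq htwqf
Hunk 3: at line 7 remove [rbxz] add [bjcp] -> 13 lines: nmn gyrb lbv pijol owbw fsiij afr pluk bjcp xvcz bwkfl oxaq htwqf
Hunk 4: at line 3 remove [owbw,fsiij,afr] add [nogc,tuiw] -> 12 lines: nmn gyrb lbv pijol nogc tuiw pluk bjcp xvcz bwkfl oxaq htwqf
Hunk 5: at line 5 remove [pluk,bjcp,xvcz] add [ycn,gvipj,iec] -> 12 lines: nmn gyrb lbv pijol nogc tuiw ycn gvipj iec bwkfl oxaq htwqf
Hunk 6: at line 1 remove [gyrb,lbv,pijol] add [rpbc,hyqol] -> 11 lines: nmn rpbc hyqol nogc tuiw ycn gvipj iec bwkfl oxaq htwqf
Final line 10: oxaq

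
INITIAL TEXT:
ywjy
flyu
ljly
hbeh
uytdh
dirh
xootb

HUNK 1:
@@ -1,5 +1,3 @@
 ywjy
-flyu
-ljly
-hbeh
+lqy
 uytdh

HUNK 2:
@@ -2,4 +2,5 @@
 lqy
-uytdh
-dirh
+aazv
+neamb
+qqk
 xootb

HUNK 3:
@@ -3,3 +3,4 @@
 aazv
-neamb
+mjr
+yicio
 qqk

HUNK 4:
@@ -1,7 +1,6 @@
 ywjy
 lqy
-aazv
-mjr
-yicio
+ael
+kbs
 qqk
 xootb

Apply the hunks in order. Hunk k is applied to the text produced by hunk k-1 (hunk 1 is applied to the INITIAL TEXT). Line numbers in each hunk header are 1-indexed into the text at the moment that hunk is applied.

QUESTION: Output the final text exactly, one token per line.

Answer: ywjy
lqy
ael
kbs
qqk
xootb

Derivation:
Hunk 1: at line 1 remove [flyu,ljly,hbeh] add [lqy] -> 5 lines: ywjy lqy uytdh dirh xootb
Hunk 2: at line 2 remove [uytdh,dirh] add [aazv,neamb,qqk] -> 6 lines: ywjy lqy aazv neamb qqk xootb
Hunk 3: at line 3 remove [neamb] add [mjr,yicio] -> 7 lines: ywjy lqy aazv mjr yicio qqk xootb
Hunk 4: at line 1 remove [aazv,mjr,yicio] add [ael,kbs] -> 6 lines: ywjy lqy ael kbs qqk xootb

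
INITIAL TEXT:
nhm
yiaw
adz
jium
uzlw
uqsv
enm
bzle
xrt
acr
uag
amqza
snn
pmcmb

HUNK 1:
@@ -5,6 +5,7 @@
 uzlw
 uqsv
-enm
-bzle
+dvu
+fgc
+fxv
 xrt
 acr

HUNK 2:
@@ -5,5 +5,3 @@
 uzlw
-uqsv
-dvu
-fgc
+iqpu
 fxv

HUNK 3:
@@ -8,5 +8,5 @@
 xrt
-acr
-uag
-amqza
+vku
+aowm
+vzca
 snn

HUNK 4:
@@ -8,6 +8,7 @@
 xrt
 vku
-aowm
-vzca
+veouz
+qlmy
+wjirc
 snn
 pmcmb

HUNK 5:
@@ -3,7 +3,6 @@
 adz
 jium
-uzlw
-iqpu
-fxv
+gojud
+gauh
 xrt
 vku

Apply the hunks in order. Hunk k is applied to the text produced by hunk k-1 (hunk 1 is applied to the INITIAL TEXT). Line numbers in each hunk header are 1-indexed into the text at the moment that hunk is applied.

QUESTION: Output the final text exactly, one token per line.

Hunk 1: at line 5 remove [enm,bzle] add [dvu,fgc,fxv] -> 15 lines: nhm yiaw adz jium uzlw uqsv dvu fgc fxv xrt acr uag amqza snn pmcmb
Hunk 2: at line 5 remove [uqsv,dvu,fgc] add [iqpu] -> 13 lines: nhm yiaw adz jium uzlw iqpu fxv xrt acr uag amqza snn pmcmb
Hunk 3: at line 8 remove [acr,uag,amqza] add [vku,aowm,vzca] -> 13 lines: nhm yiaw adz jium uzlw iqpu fxv xrt vku aowm vzca snn pmcmb
Hunk 4: at line 8 remove [aowm,vzca] add [veouz,qlmy,wjirc] -> 14 lines: nhm yiaw adz jium uzlw iqpu fxv xrt vku veouz qlmy wjirc snn pmcmb
Hunk 5: at line 3 remove [uzlw,iqpu,fxv] add [gojud,gauh] -> 13 lines: nhm yiaw adz jium gojud gauh xrt vku veouz qlmy wjirc snn pmcmb

Answer: nhm
yiaw
adz
jium
gojud
gauh
xrt
vku
veouz
qlmy
wjirc
snn
pmcmb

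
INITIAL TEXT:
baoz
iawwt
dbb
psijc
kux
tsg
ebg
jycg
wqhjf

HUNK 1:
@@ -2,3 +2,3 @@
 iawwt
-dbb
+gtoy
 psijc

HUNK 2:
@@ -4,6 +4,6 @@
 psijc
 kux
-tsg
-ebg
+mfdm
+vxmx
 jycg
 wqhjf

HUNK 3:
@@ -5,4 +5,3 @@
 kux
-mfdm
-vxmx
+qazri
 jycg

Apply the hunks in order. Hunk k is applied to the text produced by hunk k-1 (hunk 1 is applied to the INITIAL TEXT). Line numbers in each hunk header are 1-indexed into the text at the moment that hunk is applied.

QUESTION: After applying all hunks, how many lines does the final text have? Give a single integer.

Answer: 8

Derivation:
Hunk 1: at line 2 remove [dbb] add [gtoy] -> 9 lines: baoz iawwt gtoy psijc kux tsg ebg jycg wqhjf
Hunk 2: at line 4 remove [tsg,ebg] add [mfdm,vxmx] -> 9 lines: baoz iawwt gtoy psijc kux mfdm vxmx jycg wqhjf
Hunk 3: at line 5 remove [mfdm,vxmx] add [qazri] -> 8 lines: baoz iawwt gtoy psijc kux qazri jycg wqhjf
Final line count: 8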